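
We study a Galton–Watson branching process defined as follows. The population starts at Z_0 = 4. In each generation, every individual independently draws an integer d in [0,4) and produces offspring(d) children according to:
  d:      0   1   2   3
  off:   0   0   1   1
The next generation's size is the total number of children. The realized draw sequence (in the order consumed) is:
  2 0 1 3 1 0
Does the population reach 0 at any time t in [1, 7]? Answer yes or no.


gen 0: Z_0=4, draws=[2, 0, 1, 3], offspring=[1, 0, 0, 1], Z_1=2
gen 1: Z_1=2, draws=[1, 0], offspring=[0, 0], Z_2=0
gen 2: Z_2=0, draws=[], offspring=[], Z_3=0
gen 3: Z_3=0, draws=[], offspring=[], Z_4=0
gen 4: Z_4=0, draws=[], offspring=[], Z_5=0
gen 5: Z_5=0, draws=[], offspring=[], Z_6=0
gen 6: Z_6=0, draws=[], offspring=[], Z_7=0

yes


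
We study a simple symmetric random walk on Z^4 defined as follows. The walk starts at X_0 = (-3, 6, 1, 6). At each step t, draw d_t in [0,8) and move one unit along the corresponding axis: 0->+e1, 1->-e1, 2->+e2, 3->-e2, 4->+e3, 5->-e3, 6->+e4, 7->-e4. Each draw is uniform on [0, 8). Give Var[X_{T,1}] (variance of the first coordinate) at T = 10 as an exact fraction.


Outcome values over d=0..7: [1, -1, 0, 0, 0, 0, 0, 0]
Σy = 0, Σy² = 2, M = 8
μ = 0/8 = 0,  σ² = 2/8 − (0)² = 1/4
Independent increments: Var[X_10] = 10·σ² = 10·(1/4) = 5/2

5/2


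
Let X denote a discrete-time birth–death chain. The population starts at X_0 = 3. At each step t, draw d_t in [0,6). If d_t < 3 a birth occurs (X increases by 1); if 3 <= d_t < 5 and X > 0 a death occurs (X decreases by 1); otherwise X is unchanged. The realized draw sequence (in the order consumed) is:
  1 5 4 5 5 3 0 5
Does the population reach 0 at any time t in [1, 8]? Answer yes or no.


no

t=0: X=3, d=1 → birth, X_1=4
t=1: X=4, d=5 → hold, X_2=4
t=2: X=4, d=4 → death, X_3=3
t=3: X=3, d=5 → hold, X_4=3
t=4: X=3, d=5 → hold, X_5=3
t=5: X=3, d=3 → death, X_6=2
t=6: X=2, d=0 → birth, X_7=3
t=7: X=3, d=5 → hold, X_8=3


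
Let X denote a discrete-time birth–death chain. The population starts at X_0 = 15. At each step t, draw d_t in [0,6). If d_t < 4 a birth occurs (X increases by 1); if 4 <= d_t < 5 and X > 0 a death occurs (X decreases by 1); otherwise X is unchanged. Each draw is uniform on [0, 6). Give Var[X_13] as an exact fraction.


91/12

X can drop by at most 1 per step and X_0 = 15 > T = 13, so X_t >= 15 − t >= 2 > 0 for every t <= 13: the floor at 0 (the 'and X > 0' condition) never binds. Hence X_13 = X_0 + Σ_{t<13} Y_t with i.i.d. increments Y_t = y(d_t) ∈ {+1, −1, 0}.
Outcome values over d=0..5: [1, 1, 1, 1, -1, 0]
Σy = 3, Σy² = 5, M = 6
μ = 3/6 = 1/2,  σ² = 5/6 − (1/2)² = 7/12
Independent increments: Var[X_13] = 13·σ² = 13·(7/12) = 91/12


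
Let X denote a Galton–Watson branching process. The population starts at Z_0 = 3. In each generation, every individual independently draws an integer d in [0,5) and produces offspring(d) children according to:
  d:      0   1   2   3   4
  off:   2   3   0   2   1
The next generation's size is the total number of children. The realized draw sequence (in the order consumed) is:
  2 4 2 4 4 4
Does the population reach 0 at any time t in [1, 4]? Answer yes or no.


no

gen 0: Z_0=3, draws=[2, 4, 2], offspring=[0, 1, 0], Z_1=1
gen 1: Z_1=1, draws=[4], offspring=[1], Z_2=1
gen 2: Z_2=1, draws=[4], offspring=[1], Z_3=1
gen 3: Z_3=1, draws=[4], offspring=[1], Z_4=1


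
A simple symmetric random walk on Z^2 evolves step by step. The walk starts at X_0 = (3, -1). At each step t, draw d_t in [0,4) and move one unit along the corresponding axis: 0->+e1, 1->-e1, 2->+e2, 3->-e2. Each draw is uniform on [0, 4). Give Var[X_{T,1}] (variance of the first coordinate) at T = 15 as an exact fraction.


Outcome values over d=0..3: [1, -1, 0, 0]
Σy = 0, Σy² = 2, M = 4
μ = 0/4 = 0,  σ² = 2/4 − (0)² = 1/2
Independent increments: Var[X_15] = 15·σ² = 15·(1/2) = 15/2

15/2


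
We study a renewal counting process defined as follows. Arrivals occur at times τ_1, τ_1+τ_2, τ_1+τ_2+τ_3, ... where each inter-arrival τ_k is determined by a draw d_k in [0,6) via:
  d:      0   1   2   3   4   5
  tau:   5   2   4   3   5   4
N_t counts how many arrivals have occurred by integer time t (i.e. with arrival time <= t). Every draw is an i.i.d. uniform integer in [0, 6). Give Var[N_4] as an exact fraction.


347/1296

Inter-arrival values over d=0..5: [5, 2, 4, 3, 5, 4]
Each d has probability 1/6, so the pmf of τ is: f(2) = 1/6, f(3) = 1/6, f(4) = 1/3, f(5) = 1/3
Let p_n(j) = P(N_n = j), with p_0 = [1]. Condition on τ_1: p_n(0) = P(τ > n), and for j >= 1, p_n(j) = Σ_{k<=n} f(k)·p_{n−k}(j−1)
p_1 = [1]  (j = 0)
p_2 = [5/6, 1/6]  (j = 0..1)
p_3 = [2/3, 1/3]  (j = 0..1)
p_4 = [1/3, 23/36, 1/36]  (j = 0..2)
E[N_4] = Σ j·p_4(j) = 25/36;  E[N_4²] = Σ j²·p_4(j) = 3/4
Var[N_4] = 3/4 − (25/36)² = 347/1296


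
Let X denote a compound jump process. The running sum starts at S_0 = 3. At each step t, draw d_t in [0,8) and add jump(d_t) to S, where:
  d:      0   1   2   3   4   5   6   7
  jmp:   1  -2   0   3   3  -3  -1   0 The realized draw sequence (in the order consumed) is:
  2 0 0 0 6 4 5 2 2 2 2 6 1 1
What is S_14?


0

t=0: S=3, d=2, jump=0, S_1=3
t=1: S=3, d=0, jump=1, S_2=4
t=2: S=4, d=0, jump=1, S_3=5
t=3: S=5, d=0, jump=1, S_4=6
t=4: S=6, d=6, jump=-1, S_5=5
t=5: S=5, d=4, jump=3, S_6=8
t=6: S=8, d=5, jump=-3, S_7=5
t=7: S=5, d=2, jump=0, S_8=5
t=8: S=5, d=2, jump=0, S_9=5
t=9: S=5, d=2, jump=0, S_10=5
t=10: S=5, d=2, jump=0, S_11=5
t=11: S=5, d=6, jump=-1, S_12=4
t=12: S=4, d=1, jump=-2, S_13=2
t=13: S=2, d=1, jump=-2, S_14=0


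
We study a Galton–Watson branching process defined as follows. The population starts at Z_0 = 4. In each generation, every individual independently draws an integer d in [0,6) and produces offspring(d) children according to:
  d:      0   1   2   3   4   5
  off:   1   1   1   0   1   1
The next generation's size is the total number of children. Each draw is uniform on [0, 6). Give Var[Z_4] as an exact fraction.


419375/419904

Outcome values over d=0..5: [1, 1, 1, 0, 1, 1]
Σy = 5, Σy² = 5, M = 6
μ = 5/6 = 5/6,  σ² = 5/6 − (5/6)² = 5/36
V_0 = 0, E_0 = 4
V_1 = 5/36·E_0 + (5/6)²·V_0 = 5/9;  E_1 = 10/3
V_2 = 5/36·E_1 + (5/6)²·V_1 = 275/324;  E_2 = 25/9
V_3 = 5/36·E_2 + (5/6)²·V_2 = 11375/11664;  E_3 = 125/54
V_4 = 5/36·E_3 + (5/6)²·V_3 = 419375/419904;  E_4 = 625/324


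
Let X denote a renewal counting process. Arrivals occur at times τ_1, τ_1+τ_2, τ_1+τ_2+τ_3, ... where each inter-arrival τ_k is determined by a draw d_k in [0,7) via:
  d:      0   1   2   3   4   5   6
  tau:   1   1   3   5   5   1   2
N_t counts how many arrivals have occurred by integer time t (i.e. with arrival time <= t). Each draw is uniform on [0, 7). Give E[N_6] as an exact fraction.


266337/117649

Inter-arrival values over d=0..6: [1, 1, 3, 5, 5, 1, 2]
Each d has probability 1/7, so the pmf of τ is: f(1) = 3/7, f(2) = 1/7, f(3) = 1/7, f(5) = 2/7
Renewal equation for m(n) = E[N_n]: condition on τ_1 = k (if k <= n, one arrival plus a fresh copy on the remaining n−k steps): m(n) = F(n) + Σ_{k<=n} f(k)·m(n−k), where F(n) = P(τ <= n) and m(0) = 0
m(1) = F(1) = 3/7
m(2) = F(2) + f(1)·m(1) = 4/7 + 3/7·3/7 = 37/49
m(3) = F(3) + f(1)·m(2) + f(2)·m(1) = 5/7 + 3/7·37/49 + 1/7·3/7 = 377/343
m(4) = F(4) + f(1)·m(3) + f(2)·m(2) + f(3)·m(1) = 5/7 + 3/7·377/343 + 1/7·37/49 + 1/7·3/7 = 3252/2401
m(5) = F(5) + f(1)·m(4) + f(2)·m(3) + f(3)·m(2) = 1 + 3/7·3252/2401 + 1/7·377/343 + 1/7·37/49 = 31015/16807
m(6) = F(6) + f(1)·m(5) + f(2)·m(4) + f(3)·m(3) + f(5)·m(1) = 1 + 3/7·31015/16807 + 1/7·3252/2401 + 1/7·377/343 + 2/7·3/7 = 266337/117649
E[N_6] = m(6) = 266337/117649


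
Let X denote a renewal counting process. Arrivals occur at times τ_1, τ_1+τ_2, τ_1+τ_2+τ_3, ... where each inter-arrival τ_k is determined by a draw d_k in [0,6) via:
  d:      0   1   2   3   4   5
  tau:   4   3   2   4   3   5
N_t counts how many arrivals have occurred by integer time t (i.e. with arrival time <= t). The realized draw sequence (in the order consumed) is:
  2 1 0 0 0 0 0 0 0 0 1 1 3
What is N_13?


draw d_1=2: τ_1=2, arrival time A_1=2
draw d_2=1: τ_2=3, arrival time A_2=5
draw d_3=0: τ_3=4, arrival time A_3=9
draw d_4=0: τ_4=4, arrival time A_4=13
draw d_5=0: τ_5=4, arrival time A_5=17
draw d_6=0: τ_6=4, arrival time A_6=21
draw d_7=0: τ_7=4, arrival time A_7=25
draw d_8=0: τ_8=4, arrival time A_8=29
draw d_9=0: τ_9=4, arrival time A_9=33
draw d_10=0: τ_10=4, arrival time A_10=37
draw d_11=1: τ_11=3, arrival time A_11=40
draw d_12=1: τ_12=3, arrival time A_12=43
draw d_13=3: τ_13=4, arrival time A_13=47
N_t over t=0..13: 0:0 1:0 2:1 3:1 4:1 5:2 6:2 7:2 8:2 9:3 10:3 11:3 12:3 13:4

4


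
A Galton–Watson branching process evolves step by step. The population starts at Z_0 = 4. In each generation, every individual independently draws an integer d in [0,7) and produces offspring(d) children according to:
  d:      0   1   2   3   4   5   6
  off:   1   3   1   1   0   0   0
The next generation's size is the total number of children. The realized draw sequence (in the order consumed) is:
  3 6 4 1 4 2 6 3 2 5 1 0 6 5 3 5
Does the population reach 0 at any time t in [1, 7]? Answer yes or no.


yes

gen 0: Z_0=4, draws=[3, 6, 4, 1], offspring=[1, 0, 0, 3], Z_1=4
gen 1: Z_1=4, draws=[4, 2, 6, 3], offspring=[0, 1, 0, 1], Z_2=2
gen 2: Z_2=2, draws=[2, 5], offspring=[1, 0], Z_3=1
gen 3: Z_3=1, draws=[1], offspring=[3], Z_4=3
gen 4: Z_4=3, draws=[0, 6, 5], offspring=[1, 0, 0], Z_5=1
gen 5: Z_5=1, draws=[3], offspring=[1], Z_6=1
gen 6: Z_6=1, draws=[5], offspring=[0], Z_7=0


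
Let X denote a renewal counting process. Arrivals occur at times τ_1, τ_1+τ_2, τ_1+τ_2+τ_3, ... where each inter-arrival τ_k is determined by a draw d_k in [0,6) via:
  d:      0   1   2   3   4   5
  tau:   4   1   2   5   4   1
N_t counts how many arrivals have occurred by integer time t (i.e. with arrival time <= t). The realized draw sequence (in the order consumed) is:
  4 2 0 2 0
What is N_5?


draw d_1=4: τ_1=4, arrival time A_1=4
draw d_2=2: τ_2=2, arrival time A_2=6
draw d_3=0: τ_3=4, arrival time A_3=10
draw d_4=2: τ_4=2, arrival time A_4=12
draw d_5=0: τ_5=4, arrival time A_5=16
N_t over t=0..5: 0:0 1:0 2:0 3:0 4:1 5:1

1


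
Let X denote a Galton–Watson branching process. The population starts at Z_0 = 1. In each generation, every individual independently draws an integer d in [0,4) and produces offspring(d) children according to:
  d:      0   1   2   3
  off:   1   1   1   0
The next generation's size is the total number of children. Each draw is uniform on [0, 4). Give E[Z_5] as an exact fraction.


Outcome values over d=0..3: [1, 1, 1, 0]
Σy = 3, Σy² = 3, M = 4
μ = 3/4 = 3/4,  σ² = 3/4 − (3/4)² = 3/16
E[Z_0] = 1
E[Z_1] = 3/4·E[Z_0] = 3/4
E[Z_2] = 3/4·E[Z_1] = 9/16
E[Z_3] = 3/4·E[Z_2] = 27/64
E[Z_4] = 3/4·E[Z_3] = 81/256
E[Z_5] = 3/4·E[Z_4] = 243/1024

243/1024


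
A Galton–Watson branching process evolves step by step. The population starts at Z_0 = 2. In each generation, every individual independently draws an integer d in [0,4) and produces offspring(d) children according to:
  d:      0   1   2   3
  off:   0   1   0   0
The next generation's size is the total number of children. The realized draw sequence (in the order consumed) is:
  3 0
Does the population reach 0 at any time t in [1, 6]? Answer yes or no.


gen 0: Z_0=2, draws=[3, 0], offspring=[0, 0], Z_1=0
gen 1: Z_1=0, draws=[], offspring=[], Z_2=0
gen 2: Z_2=0, draws=[], offspring=[], Z_3=0
gen 3: Z_3=0, draws=[], offspring=[], Z_4=0
gen 4: Z_4=0, draws=[], offspring=[], Z_5=0
gen 5: Z_5=0, draws=[], offspring=[], Z_6=0

yes


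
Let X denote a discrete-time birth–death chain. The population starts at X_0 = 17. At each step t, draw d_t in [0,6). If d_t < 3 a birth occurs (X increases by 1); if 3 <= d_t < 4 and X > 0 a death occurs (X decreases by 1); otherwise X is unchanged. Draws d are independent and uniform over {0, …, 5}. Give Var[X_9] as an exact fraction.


X can drop by at most 1 per step and X_0 = 17 > T = 9, so X_t >= 17 − t >= 8 > 0 for every t <= 9: the floor at 0 (the 'and X > 0' condition) never binds. Hence X_9 = X_0 + Σ_{t<9} Y_t with i.i.d. increments Y_t = y(d_t) ∈ {+1, −1, 0}.
Outcome values over d=0..5: [1, 1, 1, -1, 0, 0]
Σy = 2, Σy² = 4, M = 6
μ = 2/6 = 1/3,  σ² = 4/6 − (1/3)² = 5/9
Independent increments: Var[X_9] = 9·σ² = 9·(5/9) = 5

5


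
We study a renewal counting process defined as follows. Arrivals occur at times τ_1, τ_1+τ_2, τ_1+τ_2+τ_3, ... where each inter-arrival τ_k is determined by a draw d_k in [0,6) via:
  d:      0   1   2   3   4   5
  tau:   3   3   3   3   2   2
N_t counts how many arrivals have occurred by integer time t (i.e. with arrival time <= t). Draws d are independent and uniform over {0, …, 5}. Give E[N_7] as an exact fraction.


61/27

Inter-arrival values over d=0..5: [3, 3, 3, 3, 2, 2]
Each d has probability 1/6, so the pmf of τ is: f(2) = 1/3, f(3) = 2/3
Renewal equation for m(n) = E[N_n]: condition on τ_1 = k (if k <= n, one arrival plus a fresh copy on the remaining n−k steps): m(n) = F(n) + Σ_{k<=n} f(k)·m(n−k), where F(n) = P(τ <= n) and m(0) = 0
m(1) = F(1) = 0
m(2) = F(2) = 1/3
m(3) = F(3) = 1
m(4) = F(4) + f(2)·m(2) = 1 + 1/3·1/3 = 10/9
m(5) = F(5) + f(2)·m(3) + f(3)·m(2) = 1 + 1/3·1 + 2/3·1/3 = 14/9
m(6) = F(6) + f(2)·m(4) + f(3)·m(3) = 1 + 1/3·10/9 + 2/3·1 = 55/27
m(7) = F(7) + f(2)·m(5) + f(3)·m(4) = 1 + 1/3·14/9 + 2/3·10/9 = 61/27
E[N_7] = m(7) = 61/27


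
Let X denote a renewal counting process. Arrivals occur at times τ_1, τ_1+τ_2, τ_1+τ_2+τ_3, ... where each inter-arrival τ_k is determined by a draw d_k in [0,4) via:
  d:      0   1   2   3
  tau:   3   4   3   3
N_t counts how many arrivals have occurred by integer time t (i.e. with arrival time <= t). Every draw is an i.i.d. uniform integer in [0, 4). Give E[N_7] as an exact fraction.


31/16

Inter-arrival values over d=0..3: [3, 4, 3, 3]
Each d has probability 1/4, so the pmf of τ is: f(3) = 3/4, f(4) = 1/4
Renewal equation for m(n) = E[N_n]: condition on τ_1 = k (if k <= n, one arrival plus a fresh copy on the remaining n−k steps): m(n) = F(n) + Σ_{k<=n} f(k)·m(n−k), where F(n) = P(τ <= n) and m(0) = 0
m(1) = F(1) = 0
m(2) = F(2) = 0
m(3) = F(3) = 3/4
m(4) = F(4) = 1
m(5) = F(5) = 1
m(6) = F(6) + f(3)·m(3) = 1 + 3/4·3/4 = 25/16
m(7) = F(7) + f(3)·m(4) + f(4)·m(3) = 1 + 3/4·1 + 1/4·3/4 = 31/16
E[N_7] = m(7) = 31/16


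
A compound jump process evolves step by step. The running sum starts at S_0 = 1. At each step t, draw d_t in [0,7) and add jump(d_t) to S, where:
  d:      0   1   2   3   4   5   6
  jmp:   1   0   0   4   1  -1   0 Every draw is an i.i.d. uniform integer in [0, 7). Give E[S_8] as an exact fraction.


Outcome values over d=0..6: [1, 0, 0, 4, 1, -1, 0]
Σy = 5, Σy² = 19, M = 7
μ = 5/7 = 5/7,  σ² = 19/7 − (5/7)² = 108/49
E[S_8] = 1 + 8·(5/7) = 47/7

47/7


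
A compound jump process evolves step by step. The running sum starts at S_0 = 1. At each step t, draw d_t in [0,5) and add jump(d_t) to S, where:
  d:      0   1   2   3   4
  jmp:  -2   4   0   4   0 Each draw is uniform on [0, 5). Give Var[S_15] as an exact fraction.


Outcome values over d=0..4: [-2, 4, 0, 4, 0]
Σy = 6, Σy² = 36, M = 5
μ = 6/5 = 6/5,  σ² = 36/5 − (6/5)² = 144/25
Independent increments: Var[S_15] = 15·σ² = 15·(144/25) = 432/5

432/5


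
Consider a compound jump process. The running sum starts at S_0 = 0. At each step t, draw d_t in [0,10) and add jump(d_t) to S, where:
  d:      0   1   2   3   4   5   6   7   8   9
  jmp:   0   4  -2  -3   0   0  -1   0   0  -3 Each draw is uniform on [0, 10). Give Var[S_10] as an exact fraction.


Outcome values over d=0..9: [0, 4, -2, -3, 0, 0, -1, 0, 0, -3]
Σy = -5, Σy² = 39, M = 10
μ = -5/10 = -1/2,  σ² = 39/10 − (-1/2)² = 73/20
Independent increments: Var[S_10] = 10·σ² = 10·(73/20) = 73/2

73/2


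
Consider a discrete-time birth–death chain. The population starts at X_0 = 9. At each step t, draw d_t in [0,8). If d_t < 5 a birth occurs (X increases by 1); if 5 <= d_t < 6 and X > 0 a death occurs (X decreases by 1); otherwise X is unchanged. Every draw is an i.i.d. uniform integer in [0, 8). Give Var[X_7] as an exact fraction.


7/2

X can drop by at most 1 per step and X_0 = 9 > T = 7, so X_t >= 9 − t >= 2 > 0 for every t <= 7: the floor at 0 (the 'and X > 0' condition) never binds. Hence X_7 = X_0 + Σ_{t<7} Y_t with i.i.d. increments Y_t = y(d_t) ∈ {+1, −1, 0}.
Outcome values over d=0..7: [1, 1, 1, 1, 1, -1, 0, 0]
Σy = 4, Σy² = 6, M = 8
μ = 4/8 = 1/2,  σ² = 6/8 − (1/2)² = 1/2
Independent increments: Var[X_7] = 7·σ² = 7·(1/2) = 7/2


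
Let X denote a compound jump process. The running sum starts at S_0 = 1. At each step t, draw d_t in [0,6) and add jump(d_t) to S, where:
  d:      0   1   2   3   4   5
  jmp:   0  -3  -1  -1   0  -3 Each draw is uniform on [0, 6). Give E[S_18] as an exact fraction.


Outcome values over d=0..5: [0, -3, -1, -1, 0, -3]
Σy = -8, Σy² = 20, M = 6
μ = -8/6 = -4/3,  σ² = 20/6 − (-4/3)² = 14/9
E[S_18] = 1 + 18·(-4/3) = -23

-23


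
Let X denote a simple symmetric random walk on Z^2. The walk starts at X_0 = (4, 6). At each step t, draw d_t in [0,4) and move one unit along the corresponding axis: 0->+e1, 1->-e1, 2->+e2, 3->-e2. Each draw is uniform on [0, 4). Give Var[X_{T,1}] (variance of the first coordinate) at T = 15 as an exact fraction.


15/2

Outcome values over d=0..3: [1, -1, 0, 0]
Σy = 0, Σy² = 2, M = 4
μ = 0/4 = 0,  σ² = 2/4 − (0)² = 1/2
Independent increments: Var[X_15] = 15·σ² = 15·(1/2) = 15/2


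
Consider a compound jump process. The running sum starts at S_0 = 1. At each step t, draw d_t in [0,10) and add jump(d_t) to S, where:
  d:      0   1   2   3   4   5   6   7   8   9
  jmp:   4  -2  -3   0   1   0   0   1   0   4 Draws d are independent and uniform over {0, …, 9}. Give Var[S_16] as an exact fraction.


356/5

Outcome values over d=0..9: [4, -2, -3, 0, 1, 0, 0, 1, 0, 4]
Σy = 5, Σy² = 47, M = 10
μ = 5/10 = 1/2,  σ² = 47/10 − (1/2)² = 89/20
Independent increments: Var[S_16] = 16·σ² = 16·(89/20) = 356/5


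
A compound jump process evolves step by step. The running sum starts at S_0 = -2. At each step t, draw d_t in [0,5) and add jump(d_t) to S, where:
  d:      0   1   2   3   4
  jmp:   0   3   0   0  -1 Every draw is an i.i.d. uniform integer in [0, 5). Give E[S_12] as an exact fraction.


Outcome values over d=0..4: [0, 3, 0, 0, -1]
Σy = 2, Σy² = 10, M = 5
μ = 2/5 = 2/5,  σ² = 10/5 − (2/5)² = 46/25
E[S_12] = -2 + 12·(2/5) = 14/5

14/5


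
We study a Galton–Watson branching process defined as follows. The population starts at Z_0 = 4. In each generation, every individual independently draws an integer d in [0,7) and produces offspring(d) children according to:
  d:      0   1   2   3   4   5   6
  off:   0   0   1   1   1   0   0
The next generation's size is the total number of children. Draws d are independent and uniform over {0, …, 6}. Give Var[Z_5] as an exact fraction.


16100208/282475249

Outcome values over d=0..6: [0, 0, 1, 1, 1, 0, 0]
Σy = 3, Σy² = 3, M = 7
μ = 3/7 = 3/7,  σ² = 3/7 − (3/7)² = 12/49
V_0 = 0, E_0 = 4
V_1 = 12/49·E_0 + (3/7)²·V_0 = 48/49;  E_1 = 12/7
V_2 = 12/49·E_1 + (3/7)²·V_1 = 1440/2401;  E_2 = 36/49
V_3 = 12/49·E_2 + (3/7)²·V_2 = 34128/117649;  E_3 = 108/343
V_4 = 12/49·E_3 + (3/7)²·V_3 = 751680/5764801;  E_4 = 324/2401
V_5 = 12/49·E_4 + (3/7)²·V_4 = 16100208/282475249;  E_5 = 972/16807


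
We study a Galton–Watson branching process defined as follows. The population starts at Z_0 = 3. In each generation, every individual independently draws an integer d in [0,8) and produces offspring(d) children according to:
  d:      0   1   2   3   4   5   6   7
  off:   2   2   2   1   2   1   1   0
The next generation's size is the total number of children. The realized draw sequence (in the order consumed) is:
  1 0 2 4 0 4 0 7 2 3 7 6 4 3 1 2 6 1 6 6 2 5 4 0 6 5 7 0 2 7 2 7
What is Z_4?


gen 0: Z_0=3, draws=[1, 0, 2], offspring=[2, 2, 2], Z_1=6
gen 1: Z_1=6, draws=[4, 0, 4, 0, 7, 2], offspring=[2, 2, 2, 2, 0, 2], Z_2=10
gen 2: Z_2=10, draws=[3, 7, 6, 4, 3, 1, 2, 6, 1, 6], offspring=[1, 0, 1, 2, 1, 2, 2, 1, 2, 1], Z_3=13
gen 3: Z_3=13, draws=[6, 2, 5, 4, 0, 6, 5, 7, 0, 2, 7, 2, 7], offspring=[1, 2, 1, 2, 2, 1, 1, 0, 2, 2, 0, 2, 0], Z_4=16

16


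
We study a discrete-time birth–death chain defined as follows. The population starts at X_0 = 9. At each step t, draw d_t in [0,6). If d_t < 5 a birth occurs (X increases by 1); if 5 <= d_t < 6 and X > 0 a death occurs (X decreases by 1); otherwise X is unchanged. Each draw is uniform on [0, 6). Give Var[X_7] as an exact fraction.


35/9

X can drop by at most 1 per step and X_0 = 9 > T = 7, so X_t >= 9 − t >= 2 > 0 for every t <= 7: the floor at 0 (the 'and X > 0' condition) never binds. Hence X_7 = X_0 + Σ_{t<7} Y_t with i.i.d. increments Y_t = y(d_t) ∈ {+1, −1, 0}.
Outcome values over d=0..5: [1, 1, 1, 1, 1, -1]
Σy = 4, Σy² = 6, M = 6
μ = 4/6 = 2/3,  σ² = 6/6 − (2/3)² = 5/9
Independent increments: Var[X_7] = 7·σ² = 7·(5/9) = 35/9


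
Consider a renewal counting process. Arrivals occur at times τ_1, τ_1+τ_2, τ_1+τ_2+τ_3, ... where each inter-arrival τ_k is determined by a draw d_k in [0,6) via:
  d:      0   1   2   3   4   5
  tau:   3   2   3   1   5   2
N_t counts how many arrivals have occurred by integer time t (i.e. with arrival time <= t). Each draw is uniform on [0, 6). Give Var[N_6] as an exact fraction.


Inter-arrival values over d=0..5: [3, 2, 3, 1, 5, 2]
Each d has probability 1/6, so the pmf of τ is: f(1) = 1/6, f(2) = 1/3, f(3) = 1/3, f(5) = 1/6
Let p_n(j) = P(N_n = j), with p_0 = [1]. Condition on τ_1: p_n(0) = P(τ > n), and for j >= 1, p_n(j) = Σ_{k<=n} f(k)·p_{n−k}(j−1)
p_1 = [5/6, 1/6]  (j = 0..1)
p_2 = [1/2, 17/36, 1/36]  (j = 0..2)
p_3 = [1/6, 25/36, 29/216, 1/216]  (j = 0..3)
p_4 = [1/6, 17/36, 71/216, 41/1296, 1/1296]  (j = 0..4)
p_5 = [0, 5/12, 101/216, 47/432, 53/7776, 1/7776]  (j = 0..5)
p_6 = [0, 1/4, 35/72, 301/1296, 235/7776, 65/46656, 1/46656]  (j = 0..6)
E[N_6] = Σ j·p_6(j) = 95503/46656;  E[N_6²] = Σ j²·p_6(j) = 224129/46656
Var[N_6] = 224129/46656 − (95503/46656)² = 1336139615/2176782336

1336139615/2176782336


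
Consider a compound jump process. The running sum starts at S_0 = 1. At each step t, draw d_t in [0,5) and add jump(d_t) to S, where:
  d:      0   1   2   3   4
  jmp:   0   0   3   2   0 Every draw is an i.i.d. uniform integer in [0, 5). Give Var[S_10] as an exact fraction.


Outcome values over d=0..4: [0, 0, 3, 2, 0]
Σy = 5, Σy² = 13, M = 5
μ = 5/5 = 1,  σ² = 13/5 − (1)² = 8/5
Independent increments: Var[S_10] = 10·σ² = 10·(8/5) = 16

16


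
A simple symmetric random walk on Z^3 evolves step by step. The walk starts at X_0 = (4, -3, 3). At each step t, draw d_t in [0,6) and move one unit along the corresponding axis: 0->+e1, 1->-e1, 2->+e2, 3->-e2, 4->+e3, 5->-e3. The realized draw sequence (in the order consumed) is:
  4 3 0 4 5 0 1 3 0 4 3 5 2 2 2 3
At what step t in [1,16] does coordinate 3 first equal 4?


1

t=0: X=(4, -3, 3), d=4 → +e3, X_1=(4, -3, 4)
t=1: X=(4, -3, 4), d=3 → -e2, X_2=(4, -4, 4)
t=2: X=(4, -4, 4), d=0 → +e1, X_3=(5, -4, 4)
t=3: X=(5, -4, 4), d=4 → +e3, X_4=(5, -4, 5)
t=4: X=(5, -4, 5), d=5 → -e3, X_5=(5, -4, 4)
t=5: X=(5, -4, 4), d=0 → +e1, X_6=(6, -4, 4)
t=6: X=(6, -4, 4), d=1 → -e1, X_7=(5, -4, 4)
t=7: X=(5, -4, 4), d=3 → -e2, X_8=(5, -5, 4)
t=8: X=(5, -5, 4), d=0 → +e1, X_9=(6, -5, 4)
t=9: X=(6, -5, 4), d=4 → +e3, X_10=(6, -5, 5)
t=10: X=(6, -5, 5), d=3 → -e2, X_11=(6, -6, 5)
t=11: X=(6, -6, 5), d=5 → -e3, X_12=(6, -6, 4)
t=12: X=(6, -6, 4), d=2 → +e2, X_13=(6, -5, 4)
t=13: X=(6, -5, 4), d=2 → +e2, X_14=(6, -4, 4)
t=14: X=(6, -4, 4), d=2 → +e2, X_15=(6, -3, 4)
t=15: X=(6, -3, 4), d=3 → -e2, X_16=(6, -4, 4)


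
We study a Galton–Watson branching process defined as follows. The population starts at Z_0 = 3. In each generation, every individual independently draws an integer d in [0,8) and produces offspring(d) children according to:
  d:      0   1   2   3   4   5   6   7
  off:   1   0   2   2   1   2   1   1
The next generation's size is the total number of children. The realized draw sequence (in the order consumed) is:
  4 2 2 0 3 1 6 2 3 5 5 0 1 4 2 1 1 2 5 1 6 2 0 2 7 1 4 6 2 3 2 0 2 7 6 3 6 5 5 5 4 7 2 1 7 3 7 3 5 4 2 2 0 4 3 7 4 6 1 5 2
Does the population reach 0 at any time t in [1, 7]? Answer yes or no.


gen 0: Z_0=3, draws=[4, 2, 2], offspring=[1, 2, 2], Z_1=5
gen 1: Z_1=5, draws=[0, 3, 1, 6, 2], offspring=[1, 2, 0, 1, 2], Z_2=6
gen 2: Z_2=6, draws=[3, 5, 5, 0, 1, 4], offspring=[2, 2, 2, 1, 0, 1], Z_3=8
gen 3: Z_3=8, draws=[2, 1, 1, 2, 5, 1, 6, 2], offspring=[2, 0, 0, 2, 2, 0, 1, 2], Z_4=9
gen 4: Z_4=9, draws=[0, 2, 7, 1, 4, 6, 2, 3, 2], offspring=[1, 2, 1, 0, 1, 1, 2, 2, 2], Z_5=12
gen 5: Z_5=12, draws=[0, 2, 7, 6, 3, 6, 5, 5, 5, 4, 7, 2], offspring=[1, 2, 1, 1, 2, 1, 2, 2, 2, 1, 1, 2], Z_6=18
gen 6: Z_6=18, draws=[1, 7, 3, 7, 3, 5, 4, 2, 2, 0, 4, 3, 7, 4, 6, 1, 5, 2], offspring=[0, 1, 2, 1, 2, 2, 1, 2, 2, 1, 1, 2, 1, 1, 1, 0, 2, 2], Z_7=24

no


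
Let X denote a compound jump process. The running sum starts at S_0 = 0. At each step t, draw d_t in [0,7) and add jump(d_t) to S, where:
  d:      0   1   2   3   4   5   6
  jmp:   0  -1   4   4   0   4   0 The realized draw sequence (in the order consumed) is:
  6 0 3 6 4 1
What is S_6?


3

t=0: S=0, d=6, jump=0, S_1=0
t=1: S=0, d=0, jump=0, S_2=0
t=2: S=0, d=3, jump=4, S_3=4
t=3: S=4, d=6, jump=0, S_4=4
t=4: S=4, d=4, jump=0, S_5=4
t=5: S=4, d=1, jump=-1, S_6=3


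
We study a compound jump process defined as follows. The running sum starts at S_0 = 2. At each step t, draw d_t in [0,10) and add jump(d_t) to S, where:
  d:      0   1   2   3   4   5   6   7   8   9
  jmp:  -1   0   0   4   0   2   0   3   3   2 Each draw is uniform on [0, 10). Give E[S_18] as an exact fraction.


127/5

Outcome values over d=0..9: [-1, 0, 0, 4, 0, 2, 0, 3, 3, 2]
Σy = 13, Σy² = 43, M = 10
μ = 13/10 = 13/10,  σ² = 43/10 − (13/10)² = 261/100
E[S_18] = 2 + 18·(13/10) = 127/5


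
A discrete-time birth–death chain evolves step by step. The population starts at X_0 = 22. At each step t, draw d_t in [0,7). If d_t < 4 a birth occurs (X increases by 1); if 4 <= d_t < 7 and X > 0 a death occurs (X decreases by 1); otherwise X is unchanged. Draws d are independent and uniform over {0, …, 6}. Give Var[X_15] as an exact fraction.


X can drop by at most 1 per step and X_0 = 22 > T = 15, so X_t >= 22 − t >= 7 > 0 for every t <= 15: the floor at 0 (the 'and X > 0' condition) never binds. Hence X_15 = X_0 + Σ_{t<15} Y_t with i.i.d. increments Y_t = y(d_t) ∈ {+1, −1, 0}.
Outcome values over d=0..6: [1, 1, 1, 1, -1, -1, -1]
Σy = 1, Σy² = 7, M = 7
μ = 1/7 = 1/7,  σ² = 7/7 − (1/7)² = 48/49
Independent increments: Var[X_15] = 15·σ² = 15·(48/49) = 720/49

720/49


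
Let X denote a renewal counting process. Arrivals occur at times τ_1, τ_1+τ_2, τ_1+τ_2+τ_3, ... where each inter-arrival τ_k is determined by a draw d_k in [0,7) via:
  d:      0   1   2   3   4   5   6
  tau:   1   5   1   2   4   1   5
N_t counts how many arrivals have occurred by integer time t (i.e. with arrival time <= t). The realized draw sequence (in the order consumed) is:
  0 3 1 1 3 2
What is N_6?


2

draw d_1=0: τ_1=1, arrival time A_1=1
draw d_2=3: τ_2=2, arrival time A_2=3
draw d_3=1: τ_3=5, arrival time A_3=8
draw d_4=1: τ_4=5, arrival time A_4=13
draw d_5=3: τ_5=2, arrival time A_5=15
draw d_6=2: τ_6=1, arrival time A_6=16
N_t over t=0..6: 0:0 1:1 2:1 3:2 4:2 5:2 6:2


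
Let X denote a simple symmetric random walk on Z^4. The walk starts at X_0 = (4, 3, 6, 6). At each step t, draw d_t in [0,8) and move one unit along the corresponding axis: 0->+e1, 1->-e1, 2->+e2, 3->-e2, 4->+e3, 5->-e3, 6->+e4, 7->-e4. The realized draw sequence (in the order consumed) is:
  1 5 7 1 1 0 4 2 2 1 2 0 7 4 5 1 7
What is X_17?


t=0: X=(4, 3, 6, 6), d=1 → -e1, X_1=(3, 3, 6, 6)
t=1: X=(3, 3, 6, 6), d=5 → -e3, X_2=(3, 3, 5, 6)
t=2: X=(3, 3, 5, 6), d=7 → -e4, X_3=(3, 3, 5, 5)
t=3: X=(3, 3, 5, 5), d=1 → -e1, X_4=(2, 3, 5, 5)
t=4: X=(2, 3, 5, 5), d=1 → -e1, X_5=(1, 3, 5, 5)
t=5: X=(1, 3, 5, 5), d=0 → +e1, X_6=(2, 3, 5, 5)
t=6: X=(2, 3, 5, 5), d=4 → +e3, X_7=(2, 3, 6, 5)
t=7: X=(2, 3, 6, 5), d=2 → +e2, X_8=(2, 4, 6, 5)
t=8: X=(2, 4, 6, 5), d=2 → +e2, X_9=(2, 5, 6, 5)
t=9: X=(2, 5, 6, 5), d=1 → -e1, X_10=(1, 5, 6, 5)
t=10: X=(1, 5, 6, 5), d=2 → +e2, X_11=(1, 6, 6, 5)
t=11: X=(1, 6, 6, 5), d=0 → +e1, X_12=(2, 6, 6, 5)
t=12: X=(2, 6, 6, 5), d=7 → -e4, X_13=(2, 6, 6, 4)
t=13: X=(2, 6, 6, 4), d=4 → +e3, X_14=(2, 6, 7, 4)
t=14: X=(2, 6, 7, 4), d=5 → -e3, X_15=(2, 6, 6, 4)
t=15: X=(2, 6, 6, 4), d=1 → -e1, X_16=(1, 6, 6, 4)
t=16: X=(1, 6, 6, 4), d=7 → -e4, X_17=(1, 6, 6, 3)

(1, 6, 6, 3)


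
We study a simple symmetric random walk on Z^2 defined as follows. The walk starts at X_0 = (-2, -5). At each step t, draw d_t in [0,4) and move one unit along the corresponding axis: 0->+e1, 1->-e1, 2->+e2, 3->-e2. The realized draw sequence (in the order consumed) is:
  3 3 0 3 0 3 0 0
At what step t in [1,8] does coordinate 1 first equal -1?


3

t=0: X=(-2, -5), d=3 → -e2, X_1=(-2, -6)
t=1: X=(-2, -6), d=3 → -e2, X_2=(-2, -7)
t=2: X=(-2, -7), d=0 → +e1, X_3=(-1, -7)
t=3: X=(-1, -7), d=3 → -e2, X_4=(-1, -8)
t=4: X=(-1, -8), d=0 → +e1, X_5=(0, -8)
t=5: X=(0, -8), d=3 → -e2, X_6=(0, -9)
t=6: X=(0, -9), d=0 → +e1, X_7=(1, -9)
t=7: X=(1, -9), d=0 → +e1, X_8=(2, -9)


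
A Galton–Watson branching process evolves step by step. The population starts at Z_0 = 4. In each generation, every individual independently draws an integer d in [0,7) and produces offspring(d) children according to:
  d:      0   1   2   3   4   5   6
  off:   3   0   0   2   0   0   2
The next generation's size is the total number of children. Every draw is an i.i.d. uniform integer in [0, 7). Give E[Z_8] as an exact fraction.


Outcome values over d=0..6: [3, 0, 0, 2, 0, 0, 2]
Σy = 7, Σy² = 17, M = 7
μ = 7/7 = 1,  σ² = 17/7 − (1)² = 10/7
E[Z_0] = 4
E[Z_1] = 1·E[Z_0] = 4
E[Z_2] = 1·E[Z_1] = 4
E[Z_3] = 1·E[Z_2] = 4
E[Z_4] = 1·E[Z_3] = 4
E[Z_5] = 1·E[Z_4] = 4
E[Z_6] = 1·E[Z_5] = 4
E[Z_7] = 1·E[Z_6] = 4
E[Z_8] = 1·E[Z_7] = 4

4


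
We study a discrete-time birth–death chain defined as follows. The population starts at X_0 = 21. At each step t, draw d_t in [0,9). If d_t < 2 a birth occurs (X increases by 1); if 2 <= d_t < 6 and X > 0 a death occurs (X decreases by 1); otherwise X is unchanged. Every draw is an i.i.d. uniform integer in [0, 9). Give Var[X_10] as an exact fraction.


X can drop by at most 1 per step and X_0 = 21 > T = 10, so X_t >= 21 − t >= 11 > 0 for every t <= 10: the floor at 0 (the 'and X > 0' condition) never binds. Hence X_10 = X_0 + Σ_{t<10} Y_t with i.i.d. increments Y_t = y(d_t) ∈ {+1, −1, 0}.
Outcome values over d=0..8: [1, 1, -1, -1, -1, -1, 0, 0, 0]
Σy = -2, Σy² = 6, M = 9
μ = -2/9 = -2/9,  σ² = 6/9 − (-2/9)² = 50/81
Independent increments: Var[X_10] = 10·σ² = 10·(50/81) = 500/81

500/81


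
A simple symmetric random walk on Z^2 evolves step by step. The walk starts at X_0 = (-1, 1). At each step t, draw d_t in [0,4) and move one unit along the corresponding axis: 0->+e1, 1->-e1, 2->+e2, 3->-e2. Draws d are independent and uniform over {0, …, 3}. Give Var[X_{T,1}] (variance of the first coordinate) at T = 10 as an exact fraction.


Outcome values over d=0..3: [1, -1, 0, 0]
Σy = 0, Σy² = 2, M = 4
μ = 0/4 = 0,  σ² = 2/4 − (0)² = 1/2
Independent increments: Var[X_10] = 10·σ² = 10·(1/2) = 5

5


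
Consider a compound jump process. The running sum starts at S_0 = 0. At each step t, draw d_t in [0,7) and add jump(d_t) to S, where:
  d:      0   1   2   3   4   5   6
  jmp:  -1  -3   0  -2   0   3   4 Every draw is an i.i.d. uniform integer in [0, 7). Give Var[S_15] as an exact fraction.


Outcome values over d=0..6: [-1, -3, 0, -2, 0, 3, 4]
Σy = 1, Σy² = 39, M = 7
μ = 1/7 = 1/7,  σ² = 39/7 − (1/7)² = 272/49
Independent increments: Var[S_15] = 15·σ² = 15·(272/49) = 4080/49

4080/49


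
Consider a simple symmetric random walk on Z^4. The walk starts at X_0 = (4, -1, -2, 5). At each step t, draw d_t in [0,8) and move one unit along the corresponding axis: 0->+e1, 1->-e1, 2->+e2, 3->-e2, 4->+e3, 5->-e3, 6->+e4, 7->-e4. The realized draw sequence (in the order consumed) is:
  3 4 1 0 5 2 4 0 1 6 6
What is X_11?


(4, -1, -1, 7)

t=0: X=(4, -1, -2, 5), d=3 → -e2, X_1=(4, -2, -2, 5)
t=1: X=(4, -2, -2, 5), d=4 → +e3, X_2=(4, -2, -1, 5)
t=2: X=(4, -2, -1, 5), d=1 → -e1, X_3=(3, -2, -1, 5)
t=3: X=(3, -2, -1, 5), d=0 → +e1, X_4=(4, -2, -1, 5)
t=4: X=(4, -2, -1, 5), d=5 → -e3, X_5=(4, -2, -2, 5)
t=5: X=(4, -2, -2, 5), d=2 → +e2, X_6=(4, -1, -2, 5)
t=6: X=(4, -1, -2, 5), d=4 → +e3, X_7=(4, -1, -1, 5)
t=7: X=(4, -1, -1, 5), d=0 → +e1, X_8=(5, -1, -1, 5)
t=8: X=(5, -1, -1, 5), d=1 → -e1, X_9=(4, -1, -1, 5)
t=9: X=(4, -1, -1, 5), d=6 → +e4, X_10=(4, -1, -1, 6)
t=10: X=(4, -1, -1, 6), d=6 → +e4, X_11=(4, -1, -1, 7)


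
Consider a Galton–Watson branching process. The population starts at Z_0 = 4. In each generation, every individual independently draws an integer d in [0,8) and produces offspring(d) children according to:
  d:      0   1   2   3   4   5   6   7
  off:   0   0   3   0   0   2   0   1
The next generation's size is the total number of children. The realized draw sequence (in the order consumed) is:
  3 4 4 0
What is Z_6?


gen 0: Z_0=4, draws=[3, 4, 4, 0], offspring=[0, 0, 0, 0], Z_1=0
gen 1: Z_1=0, draws=[], offspring=[], Z_2=0
gen 2: Z_2=0, draws=[], offspring=[], Z_3=0
gen 3: Z_3=0, draws=[], offspring=[], Z_4=0
gen 4: Z_4=0, draws=[], offspring=[], Z_5=0
gen 5: Z_5=0, draws=[], offspring=[], Z_6=0

0


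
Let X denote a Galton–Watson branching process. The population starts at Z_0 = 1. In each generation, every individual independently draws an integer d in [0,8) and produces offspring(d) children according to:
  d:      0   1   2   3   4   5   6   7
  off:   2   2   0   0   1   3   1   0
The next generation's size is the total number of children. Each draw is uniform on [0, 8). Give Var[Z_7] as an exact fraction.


Outcome values over d=0..7: [2, 2, 0, 0, 1, 3, 1, 0]
Σy = 9, Σy² = 19, M = 8
μ = 9/8 = 9/8,  σ² = 19/8 − (9/8)² = 71/64
V_0 = 0, E_0 = 1
V_1 = 71/64·E_0 + (9/8)²·V_0 = 71/64;  E_1 = 9/8
V_2 = 71/64·E_1 + (9/8)²·V_1 = 10863/4096;  E_2 = 81/64
V_3 = 71/64·E_2 + (9/8)²·V_2 = 1247967/262144;  E_3 = 729/512
V_4 = 71/64·E_3 + (9/8)²·V_3 = 127585935/16777216;  E_4 = 6561/4096
V_5 = 71/64·E_4 + (9/8)²·V_4 = 12242504511/1073741824;  E_5 = 59049/32768
V_6 = 71/64·E_5 + (9/8)²·V_5 = 1129022017263/68719476736;  E_6 = 531441/262144
V_7 = 71/64·E_6 + (9/8)²·V_6 = 101342082333087/4398046511104;  E_7 = 4782969/2097152

101342082333087/4398046511104


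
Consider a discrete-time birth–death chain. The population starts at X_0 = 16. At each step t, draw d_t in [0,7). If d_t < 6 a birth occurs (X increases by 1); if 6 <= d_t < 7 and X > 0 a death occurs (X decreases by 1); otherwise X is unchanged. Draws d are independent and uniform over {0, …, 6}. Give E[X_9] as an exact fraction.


X can drop by at most 1 per step and X_0 = 16 > T = 9, so X_t >= 16 − t >= 7 > 0 for every t <= 9: the floor at 0 (the 'and X > 0' condition) never binds. Hence X_9 = X_0 + Σ_{t<9} Y_t with i.i.d. increments Y_t = y(d_t) ∈ {+1, −1, 0}.
Outcome values over d=0..6: [1, 1, 1, 1, 1, 1, -1]
Σy = 5, Σy² = 7, M = 7
μ = 5/7 = 5/7,  σ² = 7/7 − (5/7)² = 24/49
E[X_9] = 16 + 9·(5/7) = 157/7

157/7


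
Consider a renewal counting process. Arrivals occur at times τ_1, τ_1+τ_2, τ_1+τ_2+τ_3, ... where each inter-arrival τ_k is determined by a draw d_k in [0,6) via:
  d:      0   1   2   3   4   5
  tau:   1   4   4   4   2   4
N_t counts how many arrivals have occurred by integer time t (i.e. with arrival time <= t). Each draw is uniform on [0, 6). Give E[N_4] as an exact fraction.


Inter-arrival values over d=0..5: [1, 4, 4, 4, 2, 4]
Each d has probability 1/6, so the pmf of τ is: f(1) = 1/6, f(2) = 1/6, f(4) = 2/3
Renewal equation for m(n) = E[N_n]: condition on τ_1 = k (if k <= n, one arrival plus a fresh copy on the remaining n−k steps): m(n) = F(n) + Σ_{k<=n} f(k)·m(n−k), where F(n) = P(τ <= n) and m(0) = 0
m(1) = F(1) = 1/6
m(2) = F(2) + f(1)·m(1) = 1/3 + 1/6·1/6 = 13/36
m(3) = F(3) + f(1)·m(2) + f(2)·m(1) = 1/3 + 1/6·13/36 + 1/6·1/6 = 91/216
m(4) = F(4) + f(1)·m(3) + f(2)·m(2) = 1 + 1/6·91/216 + 1/6·13/36 = 1465/1296
E[N_4] = m(4) = 1465/1296

1465/1296


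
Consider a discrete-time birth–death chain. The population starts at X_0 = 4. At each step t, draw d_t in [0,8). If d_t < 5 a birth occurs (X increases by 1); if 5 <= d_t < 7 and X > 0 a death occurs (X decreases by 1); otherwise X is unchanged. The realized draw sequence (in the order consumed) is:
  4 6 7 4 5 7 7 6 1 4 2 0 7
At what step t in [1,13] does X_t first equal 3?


t=0: X=4, d=4 → birth, X_1=5
t=1: X=5, d=6 → death, X_2=4
t=2: X=4, d=7 → hold, X_3=4
t=3: X=4, d=4 → birth, X_4=5
t=4: X=5, d=5 → death, X_5=4
t=5: X=4, d=7 → hold, X_6=4
t=6: X=4, d=7 → hold, X_7=4
t=7: X=4, d=6 → death, X_8=3
t=8: X=3, d=1 → birth, X_9=4
t=9: X=4, d=4 → birth, X_10=5
t=10: X=5, d=2 → birth, X_11=6
t=11: X=6, d=0 → birth, X_12=7
t=12: X=7, d=7 → hold, X_13=7

8


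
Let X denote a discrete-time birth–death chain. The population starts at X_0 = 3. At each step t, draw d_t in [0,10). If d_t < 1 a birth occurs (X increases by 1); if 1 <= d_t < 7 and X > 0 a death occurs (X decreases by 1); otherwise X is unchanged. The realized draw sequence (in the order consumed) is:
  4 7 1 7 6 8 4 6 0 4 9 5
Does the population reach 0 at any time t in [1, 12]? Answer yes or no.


yes

t=0: X=3, d=4 → death, X_1=2
t=1: X=2, d=7 → hold, X_2=2
t=2: X=2, d=1 → death, X_3=1
t=3: X=1, d=7 → hold, X_4=1
t=4: X=1, d=6 → death, X_5=0
t=5: X=0, d=8 → hold, X_6=0
t=6: X=0, d=4 → hold, X_7=0
t=7: X=0, d=6 → hold, X_8=0
t=8: X=0, d=0 → birth, X_9=1
t=9: X=1, d=4 → death, X_10=0
t=10: X=0, d=9 → hold, X_11=0
t=11: X=0, d=5 → hold, X_12=0


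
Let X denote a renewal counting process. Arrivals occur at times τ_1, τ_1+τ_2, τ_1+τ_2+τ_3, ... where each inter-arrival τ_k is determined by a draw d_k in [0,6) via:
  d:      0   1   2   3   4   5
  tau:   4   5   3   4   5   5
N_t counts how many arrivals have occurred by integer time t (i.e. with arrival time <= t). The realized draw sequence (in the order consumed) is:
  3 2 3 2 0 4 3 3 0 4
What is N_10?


2

draw d_1=3: τ_1=4, arrival time A_1=4
draw d_2=2: τ_2=3, arrival time A_2=7
draw d_3=3: τ_3=4, arrival time A_3=11
draw d_4=2: τ_4=3, arrival time A_4=14
draw d_5=0: τ_5=4, arrival time A_5=18
draw d_6=4: τ_6=5, arrival time A_6=23
draw d_7=3: τ_7=4, arrival time A_7=27
draw d_8=3: τ_8=4, arrival time A_8=31
draw d_9=0: τ_9=4, arrival time A_9=35
draw d_10=4: τ_10=5, arrival time A_10=40
N_t over t=0..10: 0:0 1:0 2:0 3:0 4:1 5:1 6:1 7:2 8:2 9:2 10:2


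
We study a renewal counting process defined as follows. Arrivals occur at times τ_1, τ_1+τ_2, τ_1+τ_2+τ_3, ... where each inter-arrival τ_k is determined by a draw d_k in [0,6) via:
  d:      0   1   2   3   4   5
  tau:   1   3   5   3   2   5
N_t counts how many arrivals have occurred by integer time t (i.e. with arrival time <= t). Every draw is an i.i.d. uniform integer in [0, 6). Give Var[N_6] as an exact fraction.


1126610495/2176782336

Inter-arrival values over d=0..5: [1, 3, 5, 3, 2, 5]
Each d has probability 1/6, so the pmf of τ is: f(1) = 1/6, f(2) = 1/6, f(3) = 1/3, f(5) = 1/3
Let p_n(j) = P(N_n = j), with p_0 = [1]. Condition on τ_1: p_n(0) = P(τ > n), and for j >= 1, p_n(j) = Σ_{k<=n} f(k)·p_{n−k}(j−1)
p_1 = [5/6, 1/6]  (j = 0..1)
p_2 = [2/3, 11/36, 1/36]  (j = 0..2)
p_3 = [1/3, 7/12, 17/216, 1/216]  (j = 0..3)
p_4 = [1/3, 4/9, 11/54, 23/1296, 1/1296]  (j = 0..4)
p_5 = [0, 2/3, 59/216, 73/1296, 29/7776, 1/7776]  (j = 0..5)
p_6 = [0, 4/9, 47/108, 137/1296, 1/72, 35/46656, 1/46656]  (j = 0..6)
E[N_6] = Σ j·p_6(j) = 78913/46656;  E[N_6²] = Σ j²·p_6(j) = 157619/46656
Var[N_6] = 157619/46656 − (78913/46656)² = 1126610495/2176782336
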